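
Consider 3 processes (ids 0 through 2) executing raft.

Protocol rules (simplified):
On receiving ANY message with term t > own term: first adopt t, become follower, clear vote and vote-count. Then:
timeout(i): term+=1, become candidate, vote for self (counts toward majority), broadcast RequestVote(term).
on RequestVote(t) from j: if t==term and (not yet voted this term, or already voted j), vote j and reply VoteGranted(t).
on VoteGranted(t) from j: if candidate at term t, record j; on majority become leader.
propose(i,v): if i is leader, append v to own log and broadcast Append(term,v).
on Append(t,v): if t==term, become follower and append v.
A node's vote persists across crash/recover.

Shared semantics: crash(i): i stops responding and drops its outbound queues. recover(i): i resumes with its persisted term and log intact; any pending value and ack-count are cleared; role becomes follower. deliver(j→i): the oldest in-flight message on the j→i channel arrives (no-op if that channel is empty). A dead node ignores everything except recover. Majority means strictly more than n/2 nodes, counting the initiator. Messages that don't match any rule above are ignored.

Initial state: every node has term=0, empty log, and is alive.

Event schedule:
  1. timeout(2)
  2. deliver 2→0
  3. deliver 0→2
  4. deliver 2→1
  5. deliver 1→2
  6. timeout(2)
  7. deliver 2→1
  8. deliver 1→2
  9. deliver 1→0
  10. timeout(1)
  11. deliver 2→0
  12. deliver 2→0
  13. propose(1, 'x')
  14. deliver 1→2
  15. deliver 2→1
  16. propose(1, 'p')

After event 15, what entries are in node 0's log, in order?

empty

after 1 — timeout(2): n2:cand/t1/[-]
after 2 — deliver 2→0: n0:foll/t1/[-]
after 3 — deliver 0→2: n2:lead/t1/[-]
after 4 — deliver 2→1: n1:foll/t1/[-]
after 5 — deliver 1→2: ·
after 6 — timeout(2): n2:cand/t2/[-]
after 7 — deliver 2→1: n1:foll/t2/[-]
after 8 — deliver 1→2: n2:lead/t2/[-]
after 9 — deliver 1→0: ·
after 10 — timeout(1): n1:cand/t3/[-]
after 11 — deliver 2→0: n0:foll/t2/[-]
after 12 — deliver 2→0: ·
after 13 — propose(1,'x'): ·
after 14 — deliver 1→2: n2:foll/t3/[-]
after 15 — deliver 2→1: n1:lead/t3/[-]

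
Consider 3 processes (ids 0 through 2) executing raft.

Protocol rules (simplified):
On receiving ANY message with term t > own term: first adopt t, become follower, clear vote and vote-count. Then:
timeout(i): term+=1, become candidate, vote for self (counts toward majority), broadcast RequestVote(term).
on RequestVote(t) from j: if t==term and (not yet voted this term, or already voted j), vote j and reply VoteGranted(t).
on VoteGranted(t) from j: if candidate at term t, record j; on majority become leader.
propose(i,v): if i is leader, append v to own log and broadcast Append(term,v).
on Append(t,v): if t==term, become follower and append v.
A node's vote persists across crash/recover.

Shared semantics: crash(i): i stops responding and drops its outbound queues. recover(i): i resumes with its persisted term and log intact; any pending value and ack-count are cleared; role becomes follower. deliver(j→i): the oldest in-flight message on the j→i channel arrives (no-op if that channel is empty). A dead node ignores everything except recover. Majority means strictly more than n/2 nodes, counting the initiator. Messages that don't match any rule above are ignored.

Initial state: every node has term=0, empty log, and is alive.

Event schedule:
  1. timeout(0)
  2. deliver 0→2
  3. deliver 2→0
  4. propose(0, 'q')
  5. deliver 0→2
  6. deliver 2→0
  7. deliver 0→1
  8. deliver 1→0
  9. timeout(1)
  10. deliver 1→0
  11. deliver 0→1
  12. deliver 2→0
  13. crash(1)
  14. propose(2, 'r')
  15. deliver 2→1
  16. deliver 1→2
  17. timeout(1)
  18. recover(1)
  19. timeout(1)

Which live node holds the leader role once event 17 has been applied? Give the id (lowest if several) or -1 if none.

step 1 timeout(0): 0={cand,t=1,log=-}
step 2 deliver 0→2: 2={foll,t=1,log=-}
step 3 deliver 2→0: 0={lead,t=1,log=-}
step 4 propose(0,'q'): 0={lead,t=1,log=q}
step 5 deliver 0→2: 2={foll,t=1,log=q}
step 6 deliver 2→0: —
step 7 deliver 0→1: 1={foll,t=1,log=-}
step 8 deliver 1→0: —
step 9 timeout(1): 1={cand,t=2,log=-}
step 10 deliver 1→0: 0={foll,t=2,log=q}
step 11 deliver 0→1: —
step 12 deliver 2→0: —
step 13 crash(1): 1={✗cand,t=2,log=-}
step 14 propose(2,'r'): —
step 15 deliver 2→1: —
step 16 deliver 1→2: —
step 17 timeout(1): —

-1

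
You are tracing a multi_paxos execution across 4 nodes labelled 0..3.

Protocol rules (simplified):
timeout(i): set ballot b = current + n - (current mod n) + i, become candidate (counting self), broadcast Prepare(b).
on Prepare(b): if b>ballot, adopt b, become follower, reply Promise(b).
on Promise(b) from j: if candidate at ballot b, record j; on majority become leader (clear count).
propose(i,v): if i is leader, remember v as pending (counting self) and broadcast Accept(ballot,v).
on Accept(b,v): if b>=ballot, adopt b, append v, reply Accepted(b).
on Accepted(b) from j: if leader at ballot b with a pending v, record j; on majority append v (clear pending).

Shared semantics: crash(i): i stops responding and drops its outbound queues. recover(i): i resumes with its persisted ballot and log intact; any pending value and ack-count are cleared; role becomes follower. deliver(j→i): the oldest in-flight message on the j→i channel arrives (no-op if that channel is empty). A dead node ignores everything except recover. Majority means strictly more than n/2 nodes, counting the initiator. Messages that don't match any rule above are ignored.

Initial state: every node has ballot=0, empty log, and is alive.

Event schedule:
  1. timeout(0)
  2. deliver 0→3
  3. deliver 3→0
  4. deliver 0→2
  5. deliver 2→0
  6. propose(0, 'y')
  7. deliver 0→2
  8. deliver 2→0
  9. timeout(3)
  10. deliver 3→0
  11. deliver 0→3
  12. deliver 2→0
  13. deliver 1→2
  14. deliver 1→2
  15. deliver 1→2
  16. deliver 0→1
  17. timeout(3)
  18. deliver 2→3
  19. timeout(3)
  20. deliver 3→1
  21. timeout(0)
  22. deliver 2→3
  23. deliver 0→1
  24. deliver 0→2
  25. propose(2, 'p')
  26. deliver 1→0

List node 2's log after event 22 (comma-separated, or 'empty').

y

step 1 timeout(0): 0={cand,b=4,log=-}
step 2 deliver 0→3: 3={foll,b=4,log=-}
step 3 deliver 3→0: —
step 4 deliver 0→2: 2={foll,b=4,log=-}
step 5 deliver 2→0: 0={lead,b=4,log=-}
step 6 propose(0,'y'): —
step 7 deliver 0→2: 2={foll,b=4,log=y}
step 8 deliver 2→0: —
step 9 timeout(3): 3={cand,b=11,log=-}
step 10 deliver 3→0: 0={foll,b=11,log=-}
step 11 deliver 0→3: —
step 12 deliver 2→0: —
step 13 deliver 1→2: —
step 14 deliver 1→2: —
step 15 deliver 1→2: —
step 16 deliver 0→1: 1={foll,b=4,log=-}
step 17 timeout(3): 3={cand,b=15,log=-}
step 18 deliver 2→3: —
step 19 timeout(3): 3={cand,b=19,log=-}
step 20 deliver 3→1: 1={foll,b=11,log=-}
step 21 timeout(0): 0={cand,b=12,log=-}
step 22 deliver 2→3: —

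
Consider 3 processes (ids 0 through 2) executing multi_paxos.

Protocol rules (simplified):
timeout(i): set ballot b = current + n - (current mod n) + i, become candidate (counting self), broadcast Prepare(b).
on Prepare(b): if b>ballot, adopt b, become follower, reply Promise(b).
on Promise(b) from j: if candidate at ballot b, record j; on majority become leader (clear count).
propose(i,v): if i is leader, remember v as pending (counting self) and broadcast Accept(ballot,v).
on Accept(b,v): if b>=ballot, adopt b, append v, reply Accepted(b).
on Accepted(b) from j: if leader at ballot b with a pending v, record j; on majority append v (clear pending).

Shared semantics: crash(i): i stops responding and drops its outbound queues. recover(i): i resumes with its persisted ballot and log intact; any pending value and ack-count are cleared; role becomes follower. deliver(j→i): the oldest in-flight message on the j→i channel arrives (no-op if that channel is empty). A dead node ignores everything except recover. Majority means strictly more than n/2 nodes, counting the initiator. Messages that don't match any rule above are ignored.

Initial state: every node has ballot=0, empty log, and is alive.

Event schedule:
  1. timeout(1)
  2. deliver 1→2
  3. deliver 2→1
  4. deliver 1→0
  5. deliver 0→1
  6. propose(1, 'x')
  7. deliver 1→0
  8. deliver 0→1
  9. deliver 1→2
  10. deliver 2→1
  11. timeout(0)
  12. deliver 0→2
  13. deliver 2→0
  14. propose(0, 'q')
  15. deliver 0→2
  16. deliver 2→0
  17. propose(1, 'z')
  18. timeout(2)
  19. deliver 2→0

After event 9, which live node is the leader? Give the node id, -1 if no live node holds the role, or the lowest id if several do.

[1] timeout(1) → N1(cand b4 [-])
[2] deliver 1→2 → N2(foll b4 [-])
[3] deliver 2→1 → N1(lead b4 [-])
[4] deliver 1→0 → N0(foll b4 [-])
[5] deliver 0→1 → ∅
[6] propose(1,'x') → ∅
[7] deliver 1→0 → N0(foll b4 [x])
[8] deliver 0→1 → N1(lead b4 [x])
[9] deliver 1→2 → N2(foll b4 [x])

1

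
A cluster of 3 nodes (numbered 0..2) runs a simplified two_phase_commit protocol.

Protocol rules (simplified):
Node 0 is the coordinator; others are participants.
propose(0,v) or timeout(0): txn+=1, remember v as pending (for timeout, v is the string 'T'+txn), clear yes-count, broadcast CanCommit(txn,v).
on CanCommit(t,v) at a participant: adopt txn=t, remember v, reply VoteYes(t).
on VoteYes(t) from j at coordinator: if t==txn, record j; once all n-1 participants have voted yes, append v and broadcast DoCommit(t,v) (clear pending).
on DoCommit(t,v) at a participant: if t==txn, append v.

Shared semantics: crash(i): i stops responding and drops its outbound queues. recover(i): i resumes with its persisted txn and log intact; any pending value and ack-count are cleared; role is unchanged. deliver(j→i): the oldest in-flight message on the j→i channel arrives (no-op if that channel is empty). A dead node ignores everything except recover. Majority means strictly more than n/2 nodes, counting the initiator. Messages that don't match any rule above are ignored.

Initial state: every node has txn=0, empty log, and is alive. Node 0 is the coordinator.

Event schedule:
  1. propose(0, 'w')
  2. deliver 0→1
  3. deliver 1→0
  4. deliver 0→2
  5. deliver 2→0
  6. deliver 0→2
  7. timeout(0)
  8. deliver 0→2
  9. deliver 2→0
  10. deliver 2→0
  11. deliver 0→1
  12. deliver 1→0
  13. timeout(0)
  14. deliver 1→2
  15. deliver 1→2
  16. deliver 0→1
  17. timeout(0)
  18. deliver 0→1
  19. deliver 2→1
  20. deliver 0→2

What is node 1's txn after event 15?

1

1. propose(0,'w'):  <0:coor t1 ->
2. deliver 0→1:  <1:part t1 ->
3. deliver 1→0:  nop
4. deliver 0→2:  <2:part t1 ->
5. deliver 2→0:  <0:coor t1 w>
6. deliver 0→2:  <2:part t1 w>
7. timeout(0):  <0:coor t2 w>
8. deliver 0→2:  <2:part t2 w>
9. deliver 2→0:  nop
10. deliver 2→0:  nop
11. deliver 0→1:  <1:part t1 w>
12. deliver 1→0:  nop
13. timeout(0):  <0:coor t3 w>
14. deliver 1→2:  nop
15. deliver 1→2:  nop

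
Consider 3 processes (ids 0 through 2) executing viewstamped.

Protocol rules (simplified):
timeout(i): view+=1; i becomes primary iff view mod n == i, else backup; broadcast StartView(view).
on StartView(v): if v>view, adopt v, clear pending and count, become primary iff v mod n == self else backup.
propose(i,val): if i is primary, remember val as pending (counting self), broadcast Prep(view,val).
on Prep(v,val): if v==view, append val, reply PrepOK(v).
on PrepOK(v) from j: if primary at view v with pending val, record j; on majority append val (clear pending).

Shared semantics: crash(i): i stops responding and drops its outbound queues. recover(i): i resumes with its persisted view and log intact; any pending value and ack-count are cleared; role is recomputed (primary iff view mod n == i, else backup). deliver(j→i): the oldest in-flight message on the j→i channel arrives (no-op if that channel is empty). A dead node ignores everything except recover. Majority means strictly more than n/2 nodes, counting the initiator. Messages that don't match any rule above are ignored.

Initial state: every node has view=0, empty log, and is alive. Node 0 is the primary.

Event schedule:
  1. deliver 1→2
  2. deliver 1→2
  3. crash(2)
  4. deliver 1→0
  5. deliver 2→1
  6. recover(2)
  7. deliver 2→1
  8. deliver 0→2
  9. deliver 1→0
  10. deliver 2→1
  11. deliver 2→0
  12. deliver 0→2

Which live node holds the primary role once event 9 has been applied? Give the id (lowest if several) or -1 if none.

e1 deliver 1→2: ·
e2 deliver 1→2: ·
e3 crash(2): 2[✗back,v=0,-]
e4 deliver 1→0: ·
e5 deliver 2→1: ·
e6 recover(2): 2[back,v=0,-]
e7 deliver 2→1: ·
e8 deliver 0→2: ·
e9 deliver 1→0: ·

0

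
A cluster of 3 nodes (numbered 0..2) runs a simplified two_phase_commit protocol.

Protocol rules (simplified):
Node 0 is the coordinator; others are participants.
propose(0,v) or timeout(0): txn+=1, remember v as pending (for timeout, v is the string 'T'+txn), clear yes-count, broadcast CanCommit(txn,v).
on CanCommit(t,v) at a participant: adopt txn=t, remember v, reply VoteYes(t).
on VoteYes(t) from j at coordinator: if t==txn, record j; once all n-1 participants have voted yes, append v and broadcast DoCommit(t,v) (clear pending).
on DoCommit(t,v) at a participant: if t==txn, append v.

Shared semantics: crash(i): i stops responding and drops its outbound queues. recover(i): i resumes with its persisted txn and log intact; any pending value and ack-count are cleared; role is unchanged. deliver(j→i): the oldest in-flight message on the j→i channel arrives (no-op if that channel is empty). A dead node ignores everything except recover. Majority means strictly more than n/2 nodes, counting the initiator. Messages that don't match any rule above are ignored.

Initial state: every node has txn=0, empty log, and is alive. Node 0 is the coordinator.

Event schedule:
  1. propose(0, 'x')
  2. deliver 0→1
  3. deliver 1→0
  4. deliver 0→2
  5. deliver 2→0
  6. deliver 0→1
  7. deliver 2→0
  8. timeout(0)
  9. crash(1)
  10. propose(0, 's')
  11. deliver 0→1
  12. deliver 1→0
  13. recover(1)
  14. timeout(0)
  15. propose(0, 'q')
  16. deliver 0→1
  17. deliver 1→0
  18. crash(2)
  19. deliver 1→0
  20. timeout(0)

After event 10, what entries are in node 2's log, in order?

empty

after 1 — propose(0,'x'): n0:coor/t1/[-]
after 2 — deliver 0→1: n1:part/t1/[-]
after 3 — deliver 1→0: ·
after 4 — deliver 0→2: n2:part/t1/[-]
after 5 — deliver 2→0: n0:coor/t1/[x]
after 6 — deliver 0→1: n1:part/t1/[x]
after 7 — deliver 2→0: ·
after 8 — timeout(0): n0:coor/t2/[x]
after 9 — crash(1): n1:✗part/t1/[x]
after 10 — propose(0,'s'): n0:coor/t3/[x]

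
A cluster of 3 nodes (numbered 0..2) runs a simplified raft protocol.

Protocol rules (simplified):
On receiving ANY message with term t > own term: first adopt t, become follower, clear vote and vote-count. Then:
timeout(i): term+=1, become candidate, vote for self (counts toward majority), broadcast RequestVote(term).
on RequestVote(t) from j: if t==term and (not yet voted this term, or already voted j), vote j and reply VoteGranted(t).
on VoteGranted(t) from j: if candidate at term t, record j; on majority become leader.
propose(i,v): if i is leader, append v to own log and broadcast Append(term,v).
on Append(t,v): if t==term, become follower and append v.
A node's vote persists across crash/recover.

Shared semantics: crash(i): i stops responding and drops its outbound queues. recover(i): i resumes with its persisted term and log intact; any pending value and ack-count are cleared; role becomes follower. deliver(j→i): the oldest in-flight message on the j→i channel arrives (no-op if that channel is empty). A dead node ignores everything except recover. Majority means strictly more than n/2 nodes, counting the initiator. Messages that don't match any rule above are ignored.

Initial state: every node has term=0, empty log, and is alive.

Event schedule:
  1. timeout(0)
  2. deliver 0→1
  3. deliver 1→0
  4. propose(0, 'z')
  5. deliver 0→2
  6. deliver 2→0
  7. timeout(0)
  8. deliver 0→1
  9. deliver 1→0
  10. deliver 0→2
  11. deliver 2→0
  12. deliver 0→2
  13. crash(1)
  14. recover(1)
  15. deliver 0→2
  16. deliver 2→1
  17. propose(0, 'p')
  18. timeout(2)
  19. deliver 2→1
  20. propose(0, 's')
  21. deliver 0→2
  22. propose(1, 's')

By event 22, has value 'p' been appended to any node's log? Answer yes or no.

after 1 — timeout(0): n0:cand/t1/[-]
after 2 — deliver 0→1: n1:foll/t1/[-]
after 3 — deliver 1→0: n0:lead/t1/[-]
after 4 — propose(0,'z'): n0:lead/t1/[z]
after 5 — deliver 0→2: n2:foll/t1/[-]
after 6 — deliver 2→0: ·
after 7 — timeout(0): n0:cand/t2/[z]
after 8 — deliver 0→1: n1:foll/t1/[z]
after 9 — deliver 1→0: ·
after 10 — deliver 0→2: n2:foll/t1/[z]
after 11 — deliver 2→0: ·
after 12 — deliver 0→2: n2:foll/t2/[z]
after 13 — crash(1): n1:✗foll/t1/[z]
after 14 — recover(1): n1:foll/t1/[z]
after 15 — deliver 0→2: ·
after 16 — deliver 2→1: ·
after 17 — propose(0,'p'): ·
after 18 — timeout(2): n2:cand/t3/[z]
after 19 — deliver 2→1: n1:foll/t3/[z]
after 20 — propose(0,'s'): ·
after 21 — deliver 0→2: ·
after 22 — propose(1,'s'): ·

no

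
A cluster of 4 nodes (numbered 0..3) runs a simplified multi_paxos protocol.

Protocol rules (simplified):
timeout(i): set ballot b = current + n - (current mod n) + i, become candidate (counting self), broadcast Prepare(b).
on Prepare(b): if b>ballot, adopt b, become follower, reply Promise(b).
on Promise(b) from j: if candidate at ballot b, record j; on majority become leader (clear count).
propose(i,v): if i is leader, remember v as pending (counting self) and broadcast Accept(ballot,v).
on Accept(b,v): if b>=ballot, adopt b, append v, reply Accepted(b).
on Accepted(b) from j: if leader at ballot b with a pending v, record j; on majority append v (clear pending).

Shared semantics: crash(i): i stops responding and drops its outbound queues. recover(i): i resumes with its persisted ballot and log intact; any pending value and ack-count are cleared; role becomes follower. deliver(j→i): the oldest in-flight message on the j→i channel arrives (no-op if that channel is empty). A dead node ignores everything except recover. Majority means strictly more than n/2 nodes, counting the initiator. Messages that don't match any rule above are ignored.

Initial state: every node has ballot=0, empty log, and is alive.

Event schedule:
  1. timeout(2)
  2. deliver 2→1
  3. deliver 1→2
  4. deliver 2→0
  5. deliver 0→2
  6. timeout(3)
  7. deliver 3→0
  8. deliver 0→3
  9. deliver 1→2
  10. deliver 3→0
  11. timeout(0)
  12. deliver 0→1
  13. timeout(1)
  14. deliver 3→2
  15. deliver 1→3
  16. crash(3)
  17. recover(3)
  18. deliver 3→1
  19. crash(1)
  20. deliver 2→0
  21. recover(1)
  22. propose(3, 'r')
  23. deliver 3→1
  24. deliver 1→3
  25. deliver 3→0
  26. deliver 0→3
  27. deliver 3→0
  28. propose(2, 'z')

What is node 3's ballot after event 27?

13

step 1 timeout(2): 2={cand,b=6,log=-}
step 2 deliver 2→1: 1={foll,b=6,log=-}
step 3 deliver 1→2: —
step 4 deliver 2→0: 0={foll,b=6,log=-}
step 5 deliver 0→2: 2={lead,b=6,log=-}
step 6 timeout(3): 3={cand,b=7,log=-}
step 7 deliver 3→0: 0={foll,b=7,log=-}
step 8 deliver 0→3: —
step 9 deliver 1→2: —
step 10 deliver 3→0: —
step 11 timeout(0): 0={cand,b=8,log=-}
step 12 deliver 0→1: 1={foll,b=8,log=-}
step 13 timeout(1): 1={cand,b=13,log=-}
step 14 deliver 3→2: 2={foll,b=7,log=-}
step 15 deliver 1→3: 3={foll,b=13,log=-}
step 16 crash(3): 3={✗foll,b=13,log=-}
step 17 recover(3): 3={foll,b=13,log=-}
step 18 deliver 3→1: —
step 19 crash(1): 1={✗cand,b=13,log=-}
step 20 deliver 2→0: —
step 21 recover(1): 1={foll,b=13,log=-}
step 22 propose(3,'r'): —
step 23 deliver 3→1: —
step 24 deliver 1→3: —
step 25 deliver 3→0: —
step 26 deliver 0→3: —
step 27 deliver 3→0: —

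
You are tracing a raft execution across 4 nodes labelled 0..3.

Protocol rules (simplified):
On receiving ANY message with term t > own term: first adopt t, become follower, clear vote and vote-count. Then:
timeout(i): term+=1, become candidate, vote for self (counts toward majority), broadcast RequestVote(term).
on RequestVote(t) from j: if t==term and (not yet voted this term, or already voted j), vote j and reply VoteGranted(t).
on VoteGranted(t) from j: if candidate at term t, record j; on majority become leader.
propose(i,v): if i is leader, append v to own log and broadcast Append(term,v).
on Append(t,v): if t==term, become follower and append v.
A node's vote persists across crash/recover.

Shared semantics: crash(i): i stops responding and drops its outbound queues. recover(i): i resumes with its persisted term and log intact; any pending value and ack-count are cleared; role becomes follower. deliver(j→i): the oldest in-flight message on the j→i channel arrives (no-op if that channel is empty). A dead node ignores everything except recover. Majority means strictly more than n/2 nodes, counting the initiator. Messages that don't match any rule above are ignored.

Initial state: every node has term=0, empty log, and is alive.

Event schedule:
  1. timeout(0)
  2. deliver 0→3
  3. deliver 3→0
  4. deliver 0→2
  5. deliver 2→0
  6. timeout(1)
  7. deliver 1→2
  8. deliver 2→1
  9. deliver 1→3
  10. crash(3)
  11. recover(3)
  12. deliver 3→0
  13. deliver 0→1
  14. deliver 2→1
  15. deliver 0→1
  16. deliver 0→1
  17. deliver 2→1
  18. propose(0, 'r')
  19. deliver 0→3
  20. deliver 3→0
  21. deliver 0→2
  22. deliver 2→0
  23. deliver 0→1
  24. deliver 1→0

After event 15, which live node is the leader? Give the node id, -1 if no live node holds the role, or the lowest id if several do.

0

1. timeout(0):  <0:cand t1 ->
2. deliver 0→3:  <3:foll t1 ->
3. deliver 3→0:  nop
4. deliver 0→2:  <2:foll t1 ->
5. deliver 2→0:  <0:lead t1 ->
6. timeout(1):  <1:cand t1 ->
7. deliver 1→2:  nop
8. deliver 2→1:  nop
9. deliver 1→3:  nop
10. crash(3):  <3:✗foll t1 ->
11. recover(3):  <3:foll t1 ->
12. deliver 3→0:  nop
13. deliver 0→1:  nop
14. deliver 2→1:  nop
15. deliver 0→1:  nop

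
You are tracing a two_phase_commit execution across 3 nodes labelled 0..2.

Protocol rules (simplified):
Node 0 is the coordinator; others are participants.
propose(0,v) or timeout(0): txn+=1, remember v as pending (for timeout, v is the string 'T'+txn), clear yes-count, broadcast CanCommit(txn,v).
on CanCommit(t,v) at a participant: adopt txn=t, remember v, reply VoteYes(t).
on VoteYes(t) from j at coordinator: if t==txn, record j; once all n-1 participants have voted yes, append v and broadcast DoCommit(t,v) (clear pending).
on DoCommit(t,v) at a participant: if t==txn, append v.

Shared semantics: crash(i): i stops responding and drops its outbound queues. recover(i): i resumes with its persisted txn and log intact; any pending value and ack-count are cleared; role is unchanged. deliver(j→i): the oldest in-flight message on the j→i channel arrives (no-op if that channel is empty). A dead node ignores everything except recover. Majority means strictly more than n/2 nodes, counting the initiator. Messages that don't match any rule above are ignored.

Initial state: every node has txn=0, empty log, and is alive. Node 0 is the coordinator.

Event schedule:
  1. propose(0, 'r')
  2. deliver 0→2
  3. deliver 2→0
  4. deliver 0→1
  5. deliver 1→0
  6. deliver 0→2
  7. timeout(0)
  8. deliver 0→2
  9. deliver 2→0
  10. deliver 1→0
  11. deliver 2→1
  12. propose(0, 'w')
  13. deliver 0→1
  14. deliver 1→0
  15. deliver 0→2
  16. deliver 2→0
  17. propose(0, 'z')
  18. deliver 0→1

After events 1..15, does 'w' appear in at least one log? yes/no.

step 1 propose(0,'r'): 0={coor,t=1,log=-}
step 2 deliver 0→2: 2={part,t=1,log=-}
step 3 deliver 2→0: —
step 4 deliver 0→1: 1={part,t=1,log=-}
step 5 deliver 1→0: 0={coor,t=1,log=r}
step 6 deliver 0→2: 2={part,t=1,log=r}
step 7 timeout(0): 0={coor,t=2,log=r}
step 8 deliver 0→2: 2={part,t=2,log=r}
step 9 deliver 2→0: —
step 10 deliver 1→0: —
step 11 deliver 2→1: —
step 12 propose(0,'w'): 0={coor,t=3,log=r}
step 13 deliver 0→1: 1={part,t=1,log=r}
step 14 deliver 1→0: —
step 15 deliver 0→2: 2={part,t=3,log=r}

no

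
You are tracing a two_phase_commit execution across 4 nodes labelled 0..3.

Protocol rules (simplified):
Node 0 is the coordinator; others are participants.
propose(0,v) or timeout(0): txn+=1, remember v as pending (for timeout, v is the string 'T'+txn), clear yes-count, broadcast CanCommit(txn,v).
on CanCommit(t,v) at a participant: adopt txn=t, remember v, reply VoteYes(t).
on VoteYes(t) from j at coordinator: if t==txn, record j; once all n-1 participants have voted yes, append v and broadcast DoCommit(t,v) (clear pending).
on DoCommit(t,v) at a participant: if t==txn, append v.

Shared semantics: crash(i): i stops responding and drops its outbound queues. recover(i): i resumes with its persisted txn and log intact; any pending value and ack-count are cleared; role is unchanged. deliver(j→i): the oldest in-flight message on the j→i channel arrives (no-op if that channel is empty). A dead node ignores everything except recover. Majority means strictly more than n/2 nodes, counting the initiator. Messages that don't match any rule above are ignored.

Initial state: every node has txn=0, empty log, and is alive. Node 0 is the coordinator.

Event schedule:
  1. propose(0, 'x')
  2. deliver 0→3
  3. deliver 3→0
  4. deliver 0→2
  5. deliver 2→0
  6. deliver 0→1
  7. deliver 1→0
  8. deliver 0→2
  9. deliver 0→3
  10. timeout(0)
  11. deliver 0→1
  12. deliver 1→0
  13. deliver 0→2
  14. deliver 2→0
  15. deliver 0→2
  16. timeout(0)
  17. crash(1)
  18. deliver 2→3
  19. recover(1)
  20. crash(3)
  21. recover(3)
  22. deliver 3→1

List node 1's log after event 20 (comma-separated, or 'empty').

x

step 1 propose(0,'x'): 0={coor,t=1,log=-}
step 2 deliver 0→3: 3={part,t=1,log=-}
step 3 deliver 3→0: —
step 4 deliver 0→2: 2={part,t=1,log=-}
step 5 deliver 2→0: —
step 6 deliver 0→1: 1={part,t=1,log=-}
step 7 deliver 1→0: 0={coor,t=1,log=x}
step 8 deliver 0→2: 2={part,t=1,log=x}
step 9 deliver 0→3: 3={part,t=1,log=x}
step 10 timeout(0): 0={coor,t=2,log=x}
step 11 deliver 0→1: 1={part,t=1,log=x}
step 12 deliver 1→0: —
step 13 deliver 0→2: 2={part,t=2,log=x}
step 14 deliver 2→0: —
step 15 deliver 0→2: —
step 16 timeout(0): 0={coor,t=3,log=x}
step 17 crash(1): 1={✗part,t=1,log=x}
step 18 deliver 2→3: —
step 19 recover(1): 1={part,t=1,log=x}
step 20 crash(3): 3={✗part,t=1,log=x}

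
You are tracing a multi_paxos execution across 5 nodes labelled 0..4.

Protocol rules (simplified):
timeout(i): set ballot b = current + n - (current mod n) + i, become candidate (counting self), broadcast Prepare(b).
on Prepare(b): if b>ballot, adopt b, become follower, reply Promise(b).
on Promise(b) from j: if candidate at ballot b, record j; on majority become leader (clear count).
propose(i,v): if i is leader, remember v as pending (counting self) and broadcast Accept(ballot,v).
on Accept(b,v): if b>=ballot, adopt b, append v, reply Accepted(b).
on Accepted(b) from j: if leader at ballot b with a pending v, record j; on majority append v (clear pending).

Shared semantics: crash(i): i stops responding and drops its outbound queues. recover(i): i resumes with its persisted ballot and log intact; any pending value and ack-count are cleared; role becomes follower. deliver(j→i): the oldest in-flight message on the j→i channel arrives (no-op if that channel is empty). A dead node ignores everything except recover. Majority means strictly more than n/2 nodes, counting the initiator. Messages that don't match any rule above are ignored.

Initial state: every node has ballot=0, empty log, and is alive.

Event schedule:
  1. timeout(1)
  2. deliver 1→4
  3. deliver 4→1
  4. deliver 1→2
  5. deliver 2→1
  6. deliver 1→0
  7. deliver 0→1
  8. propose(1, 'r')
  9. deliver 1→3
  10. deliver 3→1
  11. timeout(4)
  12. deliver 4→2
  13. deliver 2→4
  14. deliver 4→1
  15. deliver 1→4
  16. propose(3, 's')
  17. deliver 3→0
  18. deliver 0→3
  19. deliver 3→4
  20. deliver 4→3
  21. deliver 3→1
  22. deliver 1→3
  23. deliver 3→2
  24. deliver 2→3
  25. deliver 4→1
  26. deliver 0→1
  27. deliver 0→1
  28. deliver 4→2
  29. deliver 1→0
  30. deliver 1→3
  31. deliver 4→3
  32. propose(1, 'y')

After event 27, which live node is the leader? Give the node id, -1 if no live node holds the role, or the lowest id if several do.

-1

[1] timeout(1) → N1(cand b6 [-])
[2] deliver 1→4 → N4(foll b6 [-])
[3] deliver 4→1 → ∅
[4] deliver 1→2 → N2(foll b6 [-])
[5] deliver 2→1 → N1(lead b6 [-])
[6] deliver 1→0 → N0(foll b6 [-])
[7] deliver 0→1 → ∅
[8] propose(1,'r') → ∅
[9] deliver 1→3 → N3(foll b6 [-])
[10] deliver 3→1 → ∅
[11] timeout(4) → N4(cand b14 [-])
[12] deliver 4→2 → N2(foll b14 [-])
[13] deliver 2→4 → ∅
[14] deliver 4→1 → N1(foll b14 [-])
[15] deliver 1→4 → ∅
[16] propose(3,'s') → ∅
[17] deliver 3→0 → ∅
[18] deliver 0→3 → ∅
[19] deliver 3→4 → ∅
[20] deliver 4→3 → N3(foll b14 [-])
[21] deliver 3→1 → ∅
[22] deliver 1→3 → ∅
[23] deliver 3→2 → ∅
[24] deliver 2→3 → ∅
[25] deliver 4→1 → ∅
[26] deliver 0→1 → ∅
[27] deliver 0→1 → ∅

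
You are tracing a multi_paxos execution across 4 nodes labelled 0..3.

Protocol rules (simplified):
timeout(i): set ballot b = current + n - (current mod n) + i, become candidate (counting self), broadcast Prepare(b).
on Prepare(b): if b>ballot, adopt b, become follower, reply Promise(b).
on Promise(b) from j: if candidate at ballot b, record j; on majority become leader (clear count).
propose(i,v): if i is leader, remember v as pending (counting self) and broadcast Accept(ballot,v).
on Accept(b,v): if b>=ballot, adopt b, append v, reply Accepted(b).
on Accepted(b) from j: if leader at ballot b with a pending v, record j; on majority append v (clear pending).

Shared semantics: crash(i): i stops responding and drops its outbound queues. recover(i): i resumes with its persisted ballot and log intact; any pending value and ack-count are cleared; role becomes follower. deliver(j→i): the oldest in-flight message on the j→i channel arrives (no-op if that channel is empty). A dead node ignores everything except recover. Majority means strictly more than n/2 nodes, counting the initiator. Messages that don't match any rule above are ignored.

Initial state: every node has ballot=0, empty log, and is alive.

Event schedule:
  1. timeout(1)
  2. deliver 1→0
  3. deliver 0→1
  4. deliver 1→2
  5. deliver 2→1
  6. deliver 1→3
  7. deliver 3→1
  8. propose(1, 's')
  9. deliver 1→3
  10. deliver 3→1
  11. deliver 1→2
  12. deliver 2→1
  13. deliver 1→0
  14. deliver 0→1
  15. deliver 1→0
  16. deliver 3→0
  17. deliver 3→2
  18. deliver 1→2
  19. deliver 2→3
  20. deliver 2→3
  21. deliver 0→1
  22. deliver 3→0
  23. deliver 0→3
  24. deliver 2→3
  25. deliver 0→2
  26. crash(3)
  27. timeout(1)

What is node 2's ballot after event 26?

5

after 1 — timeout(1): n1:cand/b5/[-]
after 2 — deliver 1→0: n0:foll/b5/[-]
after 3 — deliver 0→1: ·
after 4 — deliver 1→2: n2:foll/b5/[-]
after 5 — deliver 2→1: n1:lead/b5/[-]
after 6 — deliver 1→3: n3:foll/b5/[-]
after 7 — deliver 3→1: ·
after 8 — propose(1,'s'): ·
after 9 — deliver 1→3: n3:foll/b5/[s]
after 10 — deliver 3→1: ·
after 11 — deliver 1→2: n2:foll/b5/[s]
after 12 — deliver 2→1: n1:lead/b5/[s]
after 13 — deliver 1→0: n0:foll/b5/[s]
after 14 — deliver 0→1: ·
after 15 — deliver 1→0: ·
after 16 — deliver 3→0: ·
after 17 — deliver 3→2: ·
after 18 — deliver 1→2: ·
after 19 — deliver 2→3: ·
after 20 — deliver 2→3: ·
after 21 — deliver 0→1: ·
after 22 — deliver 3→0: ·
after 23 — deliver 0→3: ·
after 24 — deliver 2→3: ·
after 25 — deliver 0→2: ·
after 26 — crash(3): n3:✗foll/b5/[s]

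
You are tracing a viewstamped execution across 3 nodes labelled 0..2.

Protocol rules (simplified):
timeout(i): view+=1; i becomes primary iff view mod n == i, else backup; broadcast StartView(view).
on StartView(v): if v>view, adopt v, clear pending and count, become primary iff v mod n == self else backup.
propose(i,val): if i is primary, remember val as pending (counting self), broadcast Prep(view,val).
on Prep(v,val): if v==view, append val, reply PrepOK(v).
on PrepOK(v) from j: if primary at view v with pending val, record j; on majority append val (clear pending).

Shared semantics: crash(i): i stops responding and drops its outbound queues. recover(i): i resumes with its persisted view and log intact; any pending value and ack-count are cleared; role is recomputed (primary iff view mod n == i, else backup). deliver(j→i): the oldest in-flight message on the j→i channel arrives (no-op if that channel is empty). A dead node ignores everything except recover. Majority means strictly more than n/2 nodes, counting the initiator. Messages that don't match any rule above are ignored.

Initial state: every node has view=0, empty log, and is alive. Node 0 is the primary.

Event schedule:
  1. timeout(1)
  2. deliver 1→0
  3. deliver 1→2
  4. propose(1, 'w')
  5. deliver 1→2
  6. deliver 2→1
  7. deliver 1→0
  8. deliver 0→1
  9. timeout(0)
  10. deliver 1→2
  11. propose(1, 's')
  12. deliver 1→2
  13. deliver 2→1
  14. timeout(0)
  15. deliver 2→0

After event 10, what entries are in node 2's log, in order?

w

after 1 — timeout(1): n1:prim/v1/[-]
after 2 — deliver 1→0: n0:back/v1/[-]
after 3 — deliver 1→2: n2:back/v1/[-]
after 4 — propose(1,'w'): ·
after 5 — deliver 1→2: n2:back/v1/[w]
after 6 — deliver 2→1: n1:prim/v1/[w]
after 7 — deliver 1→0: n0:back/v1/[w]
after 8 — deliver 0→1: ·
after 9 — timeout(0): n0:back/v2/[w]
after 10 — deliver 1→2: ·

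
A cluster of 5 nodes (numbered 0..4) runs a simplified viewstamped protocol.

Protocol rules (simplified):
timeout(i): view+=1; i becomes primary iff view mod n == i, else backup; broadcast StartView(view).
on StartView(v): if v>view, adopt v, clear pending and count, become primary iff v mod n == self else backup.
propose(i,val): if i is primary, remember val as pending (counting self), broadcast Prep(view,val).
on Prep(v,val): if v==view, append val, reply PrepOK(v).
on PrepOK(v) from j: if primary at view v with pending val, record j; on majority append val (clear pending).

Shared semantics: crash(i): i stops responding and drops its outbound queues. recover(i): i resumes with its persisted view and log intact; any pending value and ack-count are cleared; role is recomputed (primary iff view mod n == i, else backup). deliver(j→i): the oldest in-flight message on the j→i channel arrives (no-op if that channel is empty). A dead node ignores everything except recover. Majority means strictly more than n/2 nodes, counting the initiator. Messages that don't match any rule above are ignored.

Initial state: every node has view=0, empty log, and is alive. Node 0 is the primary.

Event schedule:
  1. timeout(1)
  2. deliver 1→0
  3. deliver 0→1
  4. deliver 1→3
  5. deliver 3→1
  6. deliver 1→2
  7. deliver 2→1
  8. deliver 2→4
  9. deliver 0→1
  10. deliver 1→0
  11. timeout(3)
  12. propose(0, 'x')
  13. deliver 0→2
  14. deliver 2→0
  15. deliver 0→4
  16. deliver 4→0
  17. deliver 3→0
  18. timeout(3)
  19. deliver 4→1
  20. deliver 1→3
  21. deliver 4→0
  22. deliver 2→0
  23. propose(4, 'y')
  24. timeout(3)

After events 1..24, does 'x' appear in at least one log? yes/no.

no

step 1 timeout(1): 1={prim,v=1,log=-}
step 2 deliver 1→0: 0={back,v=1,log=-}
step 3 deliver 0→1: —
step 4 deliver 1→3: 3={back,v=1,log=-}
step 5 deliver 3→1: —
step 6 deliver 1→2: 2={back,v=1,log=-}
step 7 deliver 2→1: —
step 8 deliver 2→4: —
step 9 deliver 0→1: —
step 10 deliver 1→0: —
step 11 timeout(3): 3={back,v=2,log=-}
step 12 propose(0,'x'): —
step 13 deliver 0→2: —
step 14 deliver 2→0: —
step 15 deliver 0→4: —
step 16 deliver 4→0: —
step 17 deliver 3→0: 0={back,v=2,log=-}
step 18 timeout(3): 3={prim,v=3,log=-}
step 19 deliver 4→1: —
step 20 deliver 1→3: —
step 21 deliver 4→0: —
step 22 deliver 2→0: —
step 23 propose(4,'y'): —
step 24 timeout(3): 3={back,v=4,log=-}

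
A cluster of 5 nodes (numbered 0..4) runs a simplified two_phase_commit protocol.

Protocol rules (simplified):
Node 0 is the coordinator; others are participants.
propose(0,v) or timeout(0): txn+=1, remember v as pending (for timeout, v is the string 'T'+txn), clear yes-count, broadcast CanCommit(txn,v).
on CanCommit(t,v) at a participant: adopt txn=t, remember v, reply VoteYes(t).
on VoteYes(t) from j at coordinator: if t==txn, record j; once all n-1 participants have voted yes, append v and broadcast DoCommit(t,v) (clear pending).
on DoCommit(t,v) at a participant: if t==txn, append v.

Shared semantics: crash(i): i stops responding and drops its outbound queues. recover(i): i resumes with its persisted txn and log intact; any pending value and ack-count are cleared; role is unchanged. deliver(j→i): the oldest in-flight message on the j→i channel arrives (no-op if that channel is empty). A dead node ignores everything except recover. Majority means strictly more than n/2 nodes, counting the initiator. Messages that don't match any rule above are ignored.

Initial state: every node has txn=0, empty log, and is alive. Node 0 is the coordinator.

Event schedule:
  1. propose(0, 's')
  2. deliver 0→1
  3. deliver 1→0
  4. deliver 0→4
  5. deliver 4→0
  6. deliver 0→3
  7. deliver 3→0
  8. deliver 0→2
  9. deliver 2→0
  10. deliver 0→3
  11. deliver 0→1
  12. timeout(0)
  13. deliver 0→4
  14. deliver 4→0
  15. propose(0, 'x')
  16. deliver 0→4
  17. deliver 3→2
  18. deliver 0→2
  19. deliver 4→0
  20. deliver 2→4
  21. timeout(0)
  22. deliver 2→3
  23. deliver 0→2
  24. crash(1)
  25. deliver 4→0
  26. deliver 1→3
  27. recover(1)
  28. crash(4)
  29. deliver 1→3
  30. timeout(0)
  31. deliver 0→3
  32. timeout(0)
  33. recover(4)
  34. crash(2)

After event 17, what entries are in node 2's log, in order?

empty

after 1 — propose(0,'s'): n0:coor/t1/[-]
after 2 — deliver 0→1: n1:part/t1/[-]
after 3 — deliver 1→0: ·
after 4 — deliver 0→4: n4:part/t1/[-]
after 5 — deliver 4→0: ·
after 6 — deliver 0→3: n3:part/t1/[-]
after 7 — deliver 3→0: ·
after 8 — deliver 0→2: n2:part/t1/[-]
after 9 — deliver 2→0: n0:coor/t1/[s]
after 10 — deliver 0→3: n3:part/t1/[s]
after 11 — deliver 0→1: n1:part/t1/[s]
after 12 — timeout(0): n0:coor/t2/[s]
after 13 — deliver 0→4: n4:part/t1/[s]
after 14 — deliver 4→0: ·
after 15 — propose(0,'x'): n0:coor/t3/[s]
after 16 — deliver 0→4: n4:part/t2/[s]
after 17 — deliver 3→2: ·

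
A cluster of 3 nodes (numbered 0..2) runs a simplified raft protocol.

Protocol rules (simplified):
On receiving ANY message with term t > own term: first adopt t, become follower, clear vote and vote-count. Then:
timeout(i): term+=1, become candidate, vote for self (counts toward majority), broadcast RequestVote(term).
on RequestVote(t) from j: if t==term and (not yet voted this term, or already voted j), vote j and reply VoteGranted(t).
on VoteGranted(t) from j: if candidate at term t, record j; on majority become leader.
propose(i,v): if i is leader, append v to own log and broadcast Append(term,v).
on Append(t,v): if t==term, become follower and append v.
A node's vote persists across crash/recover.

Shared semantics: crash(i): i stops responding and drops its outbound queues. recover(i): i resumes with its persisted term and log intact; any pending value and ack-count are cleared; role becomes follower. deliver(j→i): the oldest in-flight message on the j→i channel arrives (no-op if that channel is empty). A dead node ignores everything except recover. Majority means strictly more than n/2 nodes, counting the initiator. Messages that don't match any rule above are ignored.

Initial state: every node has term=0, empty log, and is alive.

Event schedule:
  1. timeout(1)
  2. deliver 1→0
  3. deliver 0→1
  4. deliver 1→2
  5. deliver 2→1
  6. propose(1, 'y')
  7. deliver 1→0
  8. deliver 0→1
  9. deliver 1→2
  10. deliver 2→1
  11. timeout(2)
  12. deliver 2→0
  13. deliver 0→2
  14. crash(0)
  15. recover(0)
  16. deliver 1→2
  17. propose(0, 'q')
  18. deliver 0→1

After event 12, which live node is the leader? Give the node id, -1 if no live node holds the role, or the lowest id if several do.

[1] timeout(1) → N1(cand t1 [-])
[2] deliver 1→0 → N0(foll t1 [-])
[3] deliver 0→1 → N1(lead t1 [-])
[4] deliver 1→2 → N2(foll t1 [-])
[5] deliver 2→1 → ∅
[6] propose(1,'y') → N1(lead t1 [y])
[7] deliver 1→0 → N0(foll t1 [y])
[8] deliver 0→1 → ∅
[9] deliver 1→2 → N2(foll t1 [y])
[10] deliver 2→1 → ∅
[11] timeout(2) → N2(cand t2 [y])
[12] deliver 2→0 → N0(foll t2 [y])

1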